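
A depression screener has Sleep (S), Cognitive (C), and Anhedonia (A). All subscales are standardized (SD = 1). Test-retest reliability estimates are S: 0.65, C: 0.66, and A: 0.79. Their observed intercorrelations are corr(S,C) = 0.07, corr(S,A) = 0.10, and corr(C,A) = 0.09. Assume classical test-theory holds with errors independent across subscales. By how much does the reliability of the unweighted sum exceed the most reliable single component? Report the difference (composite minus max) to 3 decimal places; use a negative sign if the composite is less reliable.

Var(sum) = 3 + 0.52 = 3.52; true-score variance = 2.1 + 0.52 = 2.62; composite reliability = 0.7443.
Max component reliability = 0.7900.
Difference = 0.7443 − 0.7900 = -0.046.

-0.046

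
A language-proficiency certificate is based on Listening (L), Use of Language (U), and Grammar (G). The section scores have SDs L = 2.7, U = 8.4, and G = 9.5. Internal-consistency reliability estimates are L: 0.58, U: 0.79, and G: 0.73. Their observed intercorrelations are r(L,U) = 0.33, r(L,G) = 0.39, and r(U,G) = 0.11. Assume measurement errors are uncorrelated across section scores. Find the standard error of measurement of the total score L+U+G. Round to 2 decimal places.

6.50

Var(total) = 168.1 + 52.5318 = 220.632.
True-score variance = 125.853 + 52.5318 = 178.385, so reliability = 0.8085.
Error variance = 220.632 − 178.385 = 42.2469; SEM = √42.2469 = 6.50.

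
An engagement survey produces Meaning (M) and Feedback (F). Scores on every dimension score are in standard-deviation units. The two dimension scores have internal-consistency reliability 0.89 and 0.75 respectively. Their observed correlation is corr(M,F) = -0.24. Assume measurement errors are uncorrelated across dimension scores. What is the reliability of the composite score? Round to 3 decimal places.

Var(M+F) = 2 + 2·[(-0.24)] = 2 − 0.48 = 1.52.
With uncorrelated errors the cross-covariances are all true-score covariance, so they carry over unchanged; only the diagonal terms shrink to ρᵢσᵢ².
True-score variance = [0.89 + 0.75] − 0.48 = 1.64 − 0.48 = 1.16.
Reliability = 1.16 / 1.52 = 0.763.

0.763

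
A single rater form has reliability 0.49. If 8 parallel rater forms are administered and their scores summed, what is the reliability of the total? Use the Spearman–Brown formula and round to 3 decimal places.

0.885

ρ_k = kρ / (1 + (k−1)ρ) = 8·0.49 / (1 + 7·0.49) = 3.920 / 4.430 = 0.885.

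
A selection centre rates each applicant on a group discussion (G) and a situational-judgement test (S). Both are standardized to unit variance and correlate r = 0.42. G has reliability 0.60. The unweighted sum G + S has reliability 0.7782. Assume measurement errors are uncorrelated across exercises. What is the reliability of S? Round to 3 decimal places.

Var(G+S) = 2 + 2·0.42 = 2.840.
True-score variance = ρ_G + ρ_S + 2·0.42, so 0.7782 = (0.60 + ρ_S + 0.84) / 2.840.
ρ_S = 0.7782·2.840 − 0.60 − 0.84 = 0.770.

0.770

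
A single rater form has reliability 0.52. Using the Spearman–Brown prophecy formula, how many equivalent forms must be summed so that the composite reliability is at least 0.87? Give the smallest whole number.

k ≥ ρ*(1−ρ₁)/(ρ₁(1−ρ*)) = 0.87·0.48 / (0.52·0.13) = 6.178.
Smallest integer k = 7.

7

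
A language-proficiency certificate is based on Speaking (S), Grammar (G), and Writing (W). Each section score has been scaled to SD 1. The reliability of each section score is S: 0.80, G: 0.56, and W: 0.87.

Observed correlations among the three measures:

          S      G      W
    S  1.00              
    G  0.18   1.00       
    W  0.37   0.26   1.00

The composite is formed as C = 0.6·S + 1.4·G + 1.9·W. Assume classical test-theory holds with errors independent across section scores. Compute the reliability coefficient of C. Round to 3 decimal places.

0.834

Var(C) = 0.6² + 1.4² + 1.9² + 2·[0.84·0.18 + 1.14·0.37 + 2.66·0.26] = 5.93 + 2.5292 = 8.4592.
With uncorrelated errors the cross-covariances are all true-score covariance, so they carry over unchanged; only the diagonal terms shrink to ρᵢσᵢ².
True-score variance = [0.6²·0.80 + 1.4²·0.56 + 1.9²·0.87] + 2.5292 = 4.5263 + 2.5292 = 7.0555.
Reliability = 7.0555 / 8.4592 = 0.834.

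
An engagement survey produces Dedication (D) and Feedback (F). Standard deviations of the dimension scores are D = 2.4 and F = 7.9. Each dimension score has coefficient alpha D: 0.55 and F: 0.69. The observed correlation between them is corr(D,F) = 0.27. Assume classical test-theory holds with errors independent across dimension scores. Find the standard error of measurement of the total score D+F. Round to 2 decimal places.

4.68

Var(total) = 68.17 + 10.2384 = 78.4084.
True-score variance = 46.2309 + 10.2384 = 56.4693, so reliability = 0.7202.
Error variance = 78.4084 − 56.4693 = 21.9391; SEM = √21.9391 = 4.68.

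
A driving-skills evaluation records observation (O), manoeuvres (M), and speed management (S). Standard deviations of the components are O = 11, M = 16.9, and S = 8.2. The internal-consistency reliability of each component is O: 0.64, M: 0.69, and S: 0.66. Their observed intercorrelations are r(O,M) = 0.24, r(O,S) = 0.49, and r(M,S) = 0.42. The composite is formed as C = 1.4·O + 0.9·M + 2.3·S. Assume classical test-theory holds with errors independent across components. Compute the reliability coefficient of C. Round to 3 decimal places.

0.810

Var(C) = 1.4²·11² + 0.9²·16.9² + 2.3²·8.2² + 2·[1.26·11·16.9·0.24 + 3.22·11·8.2·0.49 + 2.07·16.9·8.2·0.42] = 824.204 + 638.03 = 1462.23.
Because errors are independent across components, Cov(Tᵢ,Tⱼ) = Cov(Xᵢ,Xⱼ); the off-diagonal part of the true-score variance is the same as above.
True-score variance = [1.4²·11²·0.64 + 0.9²·16.9²·0.69 + 2.3²·8.2²·0.66] + 638.03 = 546.172 + 638.03 = 1184.2.
Reliability = 1184.2 / 1462.23 = 0.810.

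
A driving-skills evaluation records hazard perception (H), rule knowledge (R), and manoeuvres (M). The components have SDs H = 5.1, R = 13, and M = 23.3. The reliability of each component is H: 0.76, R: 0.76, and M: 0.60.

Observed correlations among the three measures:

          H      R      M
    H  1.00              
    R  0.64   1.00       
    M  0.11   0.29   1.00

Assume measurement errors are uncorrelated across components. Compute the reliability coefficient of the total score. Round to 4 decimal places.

0.7424

Var(H+R+M) = 5.1² + 13² + 23.3² + 2·[5.1·13·0.64 + 5.1·23.3·0.11 + 13·23.3·0.29] = 737.9 + 286.689 = 1024.59.
With uncorrelated errors the cross-covariances are all true-score covariance, so they carry over unchanged; only the diagonal terms shrink to ρᵢσᵢ².
True-score variance = [5.1²·0.76 + 13²·0.76 + 23.3²·0.60] + 286.689 = 473.942 + 286.689 = 760.63.
Reliability = 760.63 / 1024.59 = 0.7424.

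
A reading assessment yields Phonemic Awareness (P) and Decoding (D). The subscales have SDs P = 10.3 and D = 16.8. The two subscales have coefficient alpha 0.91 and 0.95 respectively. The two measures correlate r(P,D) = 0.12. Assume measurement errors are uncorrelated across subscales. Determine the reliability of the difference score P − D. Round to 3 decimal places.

Var(P−D) = 10.3² + 16.8² − 2·10.3·16.8·0.12 = 388.33 − 41.5296 = 346.8.
With uncorrelated errors the cross-covariances are all true-score covariance, so they carry over unchanged; only the diagonal terms shrink to ρᵢσᵢ².
True-score variance = [10.3²·0.91 + 16.8²·0.95] − 41.5296 = 364.67 − 41.5296 = 323.14.
Reliability = 323.14 / 346.8 = 0.932.

0.932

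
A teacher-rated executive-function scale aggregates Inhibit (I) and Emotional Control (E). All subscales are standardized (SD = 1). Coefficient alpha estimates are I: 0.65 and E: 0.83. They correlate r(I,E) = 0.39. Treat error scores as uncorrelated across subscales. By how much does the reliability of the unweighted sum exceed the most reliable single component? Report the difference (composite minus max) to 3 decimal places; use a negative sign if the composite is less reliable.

Var(sum) = 2 + 0.78 = 2.78; true-score variance = 1.48 + 0.78 = 2.26; composite reliability = 0.8129.
Max component reliability = 0.8300.
Difference = 0.8129 − 0.8300 = -0.017.

-0.017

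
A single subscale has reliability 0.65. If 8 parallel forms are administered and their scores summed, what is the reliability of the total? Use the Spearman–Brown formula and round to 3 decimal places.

ρ_k = kρ / (1 + (k−1)ρ) = 8·0.65 / (1 + 7·0.65) = 5.200 / 5.550 = 0.937.

0.937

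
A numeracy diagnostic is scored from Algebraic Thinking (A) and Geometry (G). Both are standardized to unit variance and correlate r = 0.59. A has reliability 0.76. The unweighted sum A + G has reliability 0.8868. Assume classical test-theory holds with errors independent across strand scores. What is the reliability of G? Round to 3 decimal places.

0.880

Var(A+G) = 2 + 2·0.59 = 3.180.
True-score variance = ρ_A + ρ_G + 2·0.59, so 0.8868 = (0.76 + ρ_G + 1.18) / 3.180.
ρ_G = 0.8868·3.180 − 0.76 − 1.18 = 0.880.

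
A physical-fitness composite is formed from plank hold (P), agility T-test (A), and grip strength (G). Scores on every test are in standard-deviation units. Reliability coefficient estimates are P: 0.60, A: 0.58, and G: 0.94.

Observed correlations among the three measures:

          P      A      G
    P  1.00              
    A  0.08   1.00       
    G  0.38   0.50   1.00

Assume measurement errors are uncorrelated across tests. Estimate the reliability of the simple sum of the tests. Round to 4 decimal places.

0.8211

Var(P+A+G) = 3 + 2·[0.08 + 0.38 + 0.50] = 3 + 1.92 = 4.92.
Under uncorrelated errors the observed covariances equal the true-score covariances, so only the own-variance terms attenuate.
True-score variance = [0.60 + 0.58 + 0.94] + 1.92 = 2.12 + 1.92 = 4.04.
Reliability = 4.04 / 4.92 = 0.8211.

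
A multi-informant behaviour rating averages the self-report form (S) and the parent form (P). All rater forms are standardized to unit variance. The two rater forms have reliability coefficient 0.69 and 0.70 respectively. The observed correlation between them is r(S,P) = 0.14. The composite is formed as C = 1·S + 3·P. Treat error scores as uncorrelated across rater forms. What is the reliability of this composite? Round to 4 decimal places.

0.7223

Var(C) = 1 + 3² + 2·[3·0.14] = 10 + 0.84 = 10.84.
With uncorrelated errors the cross-covariances are all true-score covariance, so they carry over unchanged; only the diagonal terms shrink to ρᵢσᵢ².
True-score variance = [0.69 + 3²·0.70] + 0.84 = 6.99 + 0.84 = 7.83.
Reliability = 7.83 / 10.84 = 0.7223.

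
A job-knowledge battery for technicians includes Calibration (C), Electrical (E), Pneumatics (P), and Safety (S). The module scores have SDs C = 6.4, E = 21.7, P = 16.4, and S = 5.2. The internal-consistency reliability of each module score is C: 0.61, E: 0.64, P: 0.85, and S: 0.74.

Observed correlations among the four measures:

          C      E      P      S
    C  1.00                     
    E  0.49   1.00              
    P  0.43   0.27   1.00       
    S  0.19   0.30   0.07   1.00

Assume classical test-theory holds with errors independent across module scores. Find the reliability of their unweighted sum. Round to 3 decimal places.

0.823

Var(C+E+P+S) = 6.4² + 21.7² + 16.4² + 5.2² + 2·[6.4·21.7·0.49 + 6.4·16.4·0.43 + 6.4·5.2·0.19 + 21.7·16.4·0.27 + 21.7·5.2·0.30 + 16.4·5.2·0.07] = 807.85 + 510.833 = 1318.68.
Under uncorrelated errors the observed covariances equal the true-score covariances, so only the own-variance terms attenuate.
True-score variance = [6.4²·0.61 + 21.7²·0.64 + 16.4²·0.85 + 5.2²·0.74] + 510.833 = 574.981 + 510.833 = 1085.81.
Reliability = 1085.81 / 1318.68 = 0.823.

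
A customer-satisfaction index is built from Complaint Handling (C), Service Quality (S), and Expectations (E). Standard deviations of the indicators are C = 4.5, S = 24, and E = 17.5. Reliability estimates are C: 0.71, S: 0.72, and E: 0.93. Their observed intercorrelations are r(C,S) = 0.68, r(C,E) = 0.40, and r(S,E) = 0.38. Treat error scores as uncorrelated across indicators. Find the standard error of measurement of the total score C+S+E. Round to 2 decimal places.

Var(total) = 902.5 + 529.08 = 1431.58.
True-score variance = 713.91 + 529.08 = 1242.99, so reliability = 0.8683.
Error variance = 1431.58 − 1242.99 = 188.59; SEM = √188.59 = 13.73.

13.73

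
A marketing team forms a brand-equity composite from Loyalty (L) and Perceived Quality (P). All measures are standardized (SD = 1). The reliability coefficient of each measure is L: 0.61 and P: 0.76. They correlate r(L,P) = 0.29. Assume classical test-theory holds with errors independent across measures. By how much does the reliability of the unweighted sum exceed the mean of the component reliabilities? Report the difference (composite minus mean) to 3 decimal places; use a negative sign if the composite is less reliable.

Var(sum) = 2 + 0.58 = 2.58; true-score variance = 1.37 + 0.58 = 1.95; composite reliability = 0.7558.
Mean component reliability = 0.6850.
Difference = 0.7558 − 0.6850 = 0.071.

0.071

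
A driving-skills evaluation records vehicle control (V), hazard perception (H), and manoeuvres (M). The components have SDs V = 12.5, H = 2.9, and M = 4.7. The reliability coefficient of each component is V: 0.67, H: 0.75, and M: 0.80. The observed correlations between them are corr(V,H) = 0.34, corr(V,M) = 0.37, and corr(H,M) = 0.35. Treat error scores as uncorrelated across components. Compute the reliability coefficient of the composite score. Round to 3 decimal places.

0.780

Var(V+H+M) = 12.5² + 2.9² + 4.7² + 2·[12.5·2.9·0.34 + 12.5·4.7·0.37 + 2.9·4.7·0.35] = 186.75 + 77.666 = 264.416.
Under uncorrelated errors the observed covariances equal the true-score covariances, so only the own-variance terms attenuate.
True-score variance = [12.5²·0.67 + 2.9²·0.75 + 4.7²·0.80] + 77.666 = 128.667 + 77.666 = 206.333.
Reliability = 206.333 / 264.416 = 0.780.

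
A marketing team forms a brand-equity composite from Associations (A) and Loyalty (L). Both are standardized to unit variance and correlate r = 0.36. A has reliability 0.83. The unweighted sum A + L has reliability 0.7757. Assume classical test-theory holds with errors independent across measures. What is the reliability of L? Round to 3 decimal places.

Var(A+L) = 2 + 2·0.36 = 2.720.
True-score variance = ρ_A + ρ_L + 2·0.36, so 0.7757 = (0.83 + ρ_L + 0.72) / 2.720.
ρ_L = 0.7757·2.720 − 0.83 − 0.72 = 0.560.

0.560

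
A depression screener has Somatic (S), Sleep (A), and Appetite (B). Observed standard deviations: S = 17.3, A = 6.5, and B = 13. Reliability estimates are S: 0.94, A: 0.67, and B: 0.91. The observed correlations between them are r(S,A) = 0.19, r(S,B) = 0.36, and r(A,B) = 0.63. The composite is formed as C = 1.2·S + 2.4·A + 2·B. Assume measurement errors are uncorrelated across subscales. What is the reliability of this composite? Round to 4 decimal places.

Var(C) = 1.2²·17.3² + 2.4²·6.5² + 2²·13² + 2·[2.88·17.3·6.5·0.19 + 2.4·17.3·13·0.36 + 4.8·6.5·13·0.63] = 1350.34 + 1022.75 = 2373.09.
Because errors are independent across components, Cov(Tᵢ,Tⱼ) = Cov(Xᵢ,Xⱼ); the off-diagonal part of the true-score variance is the same as above.
True-score variance = [1.2²·17.3²·0.94 + 2.4²·6.5²·0.67 + 2²·13²·0.91] + 1022.75 = 1183.33 + 1022.75 = 2206.08.
Reliability = 2206.08 / 2373.09 = 0.9296.

0.9296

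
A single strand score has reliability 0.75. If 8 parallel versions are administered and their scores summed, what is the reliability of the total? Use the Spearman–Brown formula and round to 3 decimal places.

ρ_k = kρ / (1 + (k−1)ρ) = 8·0.75 / (1 + 7·0.75) = 6.000 / 6.250 = 0.960.

0.960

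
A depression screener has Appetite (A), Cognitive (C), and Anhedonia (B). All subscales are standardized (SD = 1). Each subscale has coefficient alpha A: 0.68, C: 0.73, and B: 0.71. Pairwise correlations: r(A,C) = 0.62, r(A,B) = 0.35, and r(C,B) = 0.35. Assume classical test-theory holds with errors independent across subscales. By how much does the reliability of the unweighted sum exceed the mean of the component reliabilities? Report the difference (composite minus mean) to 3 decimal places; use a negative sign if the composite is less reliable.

Var(sum) = 3 + 2.64 = 5.64; true-score variance = 2.12 + 2.64 = 4.76; composite reliability = 0.8440.
Mean component reliability = 0.7067.
Difference = 0.8440 − 0.7067 = 0.137.

0.137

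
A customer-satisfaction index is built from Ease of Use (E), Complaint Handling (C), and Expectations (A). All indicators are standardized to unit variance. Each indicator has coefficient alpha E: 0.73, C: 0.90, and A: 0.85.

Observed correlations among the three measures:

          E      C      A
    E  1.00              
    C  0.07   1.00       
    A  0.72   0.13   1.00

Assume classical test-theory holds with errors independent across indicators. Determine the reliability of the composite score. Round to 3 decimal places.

0.893

Var(E+C+A) = 3 + 2·[0.07 + 0.72 + 0.13] = 3 + 1.84 = 4.84.
Because errors are independent across components, Cov(Tᵢ,Tⱼ) = Cov(Xᵢ,Xⱼ); the off-diagonal part of the true-score variance is the same as above.
True-score variance = [0.73 + 0.90 + 0.85] + 1.84 = 2.48 + 1.84 = 4.32.
Reliability = 4.32 / 4.84 = 0.893.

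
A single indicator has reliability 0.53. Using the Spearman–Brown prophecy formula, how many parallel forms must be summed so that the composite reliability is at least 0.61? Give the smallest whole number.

2

k ≥ ρ*(1−ρ₁)/(ρ₁(1−ρ*)) = 0.61·0.47 / (0.53·0.39) = 1.387.
Smallest integer k = 2.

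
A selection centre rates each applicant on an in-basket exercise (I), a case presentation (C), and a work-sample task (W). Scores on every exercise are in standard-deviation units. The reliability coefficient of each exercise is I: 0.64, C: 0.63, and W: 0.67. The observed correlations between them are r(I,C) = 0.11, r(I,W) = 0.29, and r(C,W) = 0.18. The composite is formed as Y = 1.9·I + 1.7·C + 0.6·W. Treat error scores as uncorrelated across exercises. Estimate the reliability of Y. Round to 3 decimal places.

Var(Y) = 1.9² + 1.7² + 0.6² + 2·[3.23·0.11 + 1.14·0.29 + 1.02·0.18] = 6.86 + 1.739 = 8.599.
Because errors are independent across components, Cov(Tᵢ,Tⱼ) = Cov(Xᵢ,Xⱼ); the off-diagonal part of the true-score variance is the same as above.
True-score variance = [1.9²·0.64 + 1.7²·0.63 + 0.6²·0.67] + 1.739 = 4.3723 + 1.739 = 6.1113.
Reliability = 6.1113 / 8.599 = 0.711.

0.711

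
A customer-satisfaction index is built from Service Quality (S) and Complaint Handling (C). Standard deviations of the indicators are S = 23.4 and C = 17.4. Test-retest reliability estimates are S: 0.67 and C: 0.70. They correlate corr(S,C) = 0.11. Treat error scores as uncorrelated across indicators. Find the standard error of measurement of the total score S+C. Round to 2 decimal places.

Var(total) = 850.32 + 89.5752 = 939.895.
True-score variance = 578.797 + 89.5752 = 668.372, so reliability = 0.7111.
Error variance = 939.895 − 668.372 = 271.523; SEM = √271.523 = 16.48.

16.48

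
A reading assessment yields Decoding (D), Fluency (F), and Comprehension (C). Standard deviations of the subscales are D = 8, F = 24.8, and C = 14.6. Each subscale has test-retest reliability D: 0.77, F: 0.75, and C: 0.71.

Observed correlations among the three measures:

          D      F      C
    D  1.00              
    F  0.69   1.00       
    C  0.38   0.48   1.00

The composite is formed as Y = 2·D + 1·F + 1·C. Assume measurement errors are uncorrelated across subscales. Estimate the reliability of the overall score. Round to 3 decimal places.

Var(Y) = 2²·8² + 24.8² + 14.6² + 2·[2·8·24.8·0.69 + 2·8·14.6·0.38 + 24.8·14.6·0.48] = 1084.2 + 1072.72 = 2156.92.
Under uncorrelated errors the observed covariances equal the true-score covariances, so only the own-variance terms attenuate.
True-score variance = [2²·8²·0.77 + 24.8²·0.75 + 14.6²·0.71] + 1072.72 = 809.744 + 1072.72 = 1882.46.
Reliability = 1882.46 / 2156.92 = 0.873.

0.873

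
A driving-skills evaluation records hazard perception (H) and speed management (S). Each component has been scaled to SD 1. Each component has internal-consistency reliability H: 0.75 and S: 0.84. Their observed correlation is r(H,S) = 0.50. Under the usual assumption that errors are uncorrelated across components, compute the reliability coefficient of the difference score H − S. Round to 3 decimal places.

Var(H−S) = 1 + 1 − 2·0.50 = 2 − 1 = 1.
Under uncorrelated errors the observed covariances equal the true-score covariances, so only the own-variance terms attenuate.
True-score variance = [0.75 + 0.84] − 1 = 1.59 − 1 = 0.59.
Reliability = 0.59 / 1 = 0.590.

0.590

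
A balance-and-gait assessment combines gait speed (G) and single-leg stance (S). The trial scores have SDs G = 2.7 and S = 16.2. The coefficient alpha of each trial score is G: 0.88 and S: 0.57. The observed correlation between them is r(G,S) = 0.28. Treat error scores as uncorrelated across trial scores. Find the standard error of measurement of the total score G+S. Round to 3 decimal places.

10.664

Var(total) = 269.73 + 24.4944 = 294.224.
True-score variance = 156.006 + 24.4944 = 180.5, so reliability = 0.6135.
Error variance = 294.224 − 180.5 = 113.724; SEM = √113.724 = 10.664.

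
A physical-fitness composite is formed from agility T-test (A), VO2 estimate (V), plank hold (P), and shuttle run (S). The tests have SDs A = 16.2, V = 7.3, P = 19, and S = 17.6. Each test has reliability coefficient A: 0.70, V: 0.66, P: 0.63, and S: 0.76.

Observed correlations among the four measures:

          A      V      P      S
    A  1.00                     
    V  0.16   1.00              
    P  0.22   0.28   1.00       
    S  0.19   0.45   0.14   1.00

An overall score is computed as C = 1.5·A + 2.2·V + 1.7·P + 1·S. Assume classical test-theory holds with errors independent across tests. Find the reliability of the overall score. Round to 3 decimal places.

Var(C) = 1.5²·16.2² + 2.2²·7.3² + 1.7²·19² + 17.6² + 2·[3.3·16.2·7.3·0.16 + 2.55·16.2·19·0.22 + 1.5·16.2·17.6·0.19 + 3.74·7.3·19·0.28 + 2.2·7.3·17.6·0.45 + 1.7·19·17.6·0.14] = 2201.46 + 1336.81 = 3538.27.
Because errors are independent across components, Cov(Tᵢ,Tⱼ) = Cov(Xᵢ,Xⱼ); the off-diagonal part of the true-score variance is the same as above.
True-score variance = [1.5²·16.2²·0.70 + 2.2²·7.3²·0.66 + 1.7²·19²·0.63 + 17.6²·0.76] + 1336.81 = 1476.26 + 1336.81 = 2813.07.
Reliability = 2813.07 / 3538.27 = 0.795.

0.795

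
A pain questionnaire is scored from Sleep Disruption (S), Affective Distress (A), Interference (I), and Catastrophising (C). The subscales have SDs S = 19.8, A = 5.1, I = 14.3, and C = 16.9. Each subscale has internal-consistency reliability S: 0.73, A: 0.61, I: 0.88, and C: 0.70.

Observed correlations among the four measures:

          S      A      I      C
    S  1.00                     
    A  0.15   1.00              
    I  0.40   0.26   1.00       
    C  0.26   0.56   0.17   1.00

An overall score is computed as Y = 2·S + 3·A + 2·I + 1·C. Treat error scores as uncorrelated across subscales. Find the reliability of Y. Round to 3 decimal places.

Var(Y) = 2²·19.8² + 3²·5.1² + 2²·14.3² + 16.9² + 2·[6·19.8·5.1·0.15 + 4·19.8·14.3·0.40 + 2·19.8·16.9·0.26 + 6·5.1·14.3·0.26 + 3·5.1·16.9·0.56 + 2·14.3·16.9·0.17] = 2905.82 + 2117.29 = 5023.11.
With uncorrelated errors the cross-covariances are all true-score covariance, so they carry over unchanged; only the diagonal terms shrink to ρᵢσᵢ².
True-score variance = [2²·19.8²·0.73 + 3²·5.1²·0.61 + 2²·14.3²·0.88 + 16.9²·0.70] + 2117.29 = 2207.28 + 2117.29 = 4324.58.
Reliability = 4324.58 / 5023.11 = 0.861.

0.861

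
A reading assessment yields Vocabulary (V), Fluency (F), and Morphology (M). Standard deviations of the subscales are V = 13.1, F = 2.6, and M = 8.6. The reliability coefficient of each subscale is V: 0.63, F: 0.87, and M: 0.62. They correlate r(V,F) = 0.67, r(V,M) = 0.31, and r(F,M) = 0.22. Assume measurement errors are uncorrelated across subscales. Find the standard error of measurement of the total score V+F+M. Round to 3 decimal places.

9.617

Var(total) = 252.33 + 125.328 = 377.658.
True-score variance = 159.851 + 125.328 = 285.179, so reliability = 0.7551.
Error variance = 377.658 − 285.179 = 92.4793; SEM = √92.4793 = 9.617.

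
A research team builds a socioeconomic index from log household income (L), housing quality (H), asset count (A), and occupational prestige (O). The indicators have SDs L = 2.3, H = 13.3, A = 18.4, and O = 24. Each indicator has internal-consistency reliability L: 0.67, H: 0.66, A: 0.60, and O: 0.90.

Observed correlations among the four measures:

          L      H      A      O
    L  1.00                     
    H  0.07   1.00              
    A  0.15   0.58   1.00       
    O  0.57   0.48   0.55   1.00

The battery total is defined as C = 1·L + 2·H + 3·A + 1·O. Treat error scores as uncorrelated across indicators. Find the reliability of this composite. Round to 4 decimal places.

Var(C) = 2.3² + 2²·13.3² + 3²·18.4² + 24² + 2·[2·2.3·13.3·0.07 + 3·2.3·18.4·0.15 + 2.3·24·0.57 + 6·13.3·18.4·0.58 + 2·13.3·24·0.48 + 3·18.4·24·0.55] = 4335.89 + 3882.98 = 8218.87.
Under uncorrelated errors the observed covariances equal the true-score covariances, so only the own-variance terms attenuate.
True-score variance = [2.3²·0.67 + 2²·13.3²·0.66 + 3²·18.4²·0.60 + 24²·0.90] + 3882.98 = 2817.16 + 3882.98 = 6700.13.
Reliability = 6700.13 / 8218.87 = 0.8152.

0.8152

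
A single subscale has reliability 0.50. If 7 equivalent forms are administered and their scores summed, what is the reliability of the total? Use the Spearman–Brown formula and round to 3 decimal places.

ρ_k = kρ / (1 + (k−1)ρ) = 7·0.50 / (1 + 6·0.50) = 3.500 / 4.000 = 0.875.

0.875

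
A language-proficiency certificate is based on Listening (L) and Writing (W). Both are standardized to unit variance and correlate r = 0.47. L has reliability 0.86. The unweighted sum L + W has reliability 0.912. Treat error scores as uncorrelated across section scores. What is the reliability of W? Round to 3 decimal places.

0.881

Var(L+W) = 2 + 2·0.47 = 2.940.
True-score variance = ρ_L + ρ_W + 2·0.47, so 0.912 = (0.86 + ρ_W + 0.94) / 2.940.
ρ_W = 0.912·2.940 − 0.86 − 0.94 = 0.881.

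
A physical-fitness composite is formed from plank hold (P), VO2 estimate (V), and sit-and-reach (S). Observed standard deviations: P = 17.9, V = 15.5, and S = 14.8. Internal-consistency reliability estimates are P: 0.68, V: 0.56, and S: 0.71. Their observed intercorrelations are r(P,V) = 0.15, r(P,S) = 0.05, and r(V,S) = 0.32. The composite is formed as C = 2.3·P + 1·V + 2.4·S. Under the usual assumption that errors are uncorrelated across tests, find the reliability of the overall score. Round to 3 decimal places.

0.739

Var(C) = 2.3²·17.9² + 15.5² + 2.4²·14.8² + 2·[2.3·17.9·15.5·0.15 + 5.52·17.9·14.8·0.05 + 2.4·15.5·14.8·0.32] = 3196.89 + 690.035 = 3886.92.
With uncorrelated errors the cross-covariances are all true-score covariance, so they carry over unchanged; only the diagonal terms shrink to ρᵢσᵢ².
True-score variance = [2.3²·17.9²·0.68 + 15.5²·0.56 + 2.4²·14.8²·0.71] + 690.035 = 2182.9 + 690.035 = 2872.94.
Reliability = 2872.94 / 3886.92 = 0.739.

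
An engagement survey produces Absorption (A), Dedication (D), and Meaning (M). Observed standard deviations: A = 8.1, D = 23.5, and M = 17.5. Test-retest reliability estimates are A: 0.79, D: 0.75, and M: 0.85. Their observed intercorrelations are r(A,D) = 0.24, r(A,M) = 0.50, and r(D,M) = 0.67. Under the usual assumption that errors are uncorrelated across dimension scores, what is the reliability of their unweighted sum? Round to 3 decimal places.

Var(A+D+M) = 8.1² + 23.5² + 17.5² + 2·[8.1·23.5·0.24 + 8.1·17.5·0.50 + 23.5·17.5·0.67] = 924.11 + 784.193 = 1708.3.
With uncorrelated errors the cross-covariances are all true-score covariance, so they carry over unchanged; only the diagonal terms shrink to ρᵢσᵢ².
True-score variance = [8.1²·0.79 + 23.5²·0.75 + 17.5²·0.85] + 784.193 = 726.332 + 784.193 = 1510.52.
Reliability = 1510.52 / 1708.3 = 0.884.

0.884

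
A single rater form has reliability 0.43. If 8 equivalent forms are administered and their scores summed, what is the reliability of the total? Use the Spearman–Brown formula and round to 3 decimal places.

ρ_k = kρ / (1 + (k−1)ρ) = 8·0.43 / (1 + 7·0.43) = 3.440 / 4.010 = 0.858.

0.858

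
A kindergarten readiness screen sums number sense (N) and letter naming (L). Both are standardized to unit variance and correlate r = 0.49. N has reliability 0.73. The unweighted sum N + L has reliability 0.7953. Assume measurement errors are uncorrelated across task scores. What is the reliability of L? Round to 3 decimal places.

0.660

Var(N+L) = 2 + 2·0.49 = 2.980.
True-score variance = ρ_N + ρ_L + 2·0.49, so 0.7953 = (0.73 + ρ_L + 0.98) / 2.980.
ρ_L = 0.7953·2.980 − 0.73 − 0.98 = 0.660.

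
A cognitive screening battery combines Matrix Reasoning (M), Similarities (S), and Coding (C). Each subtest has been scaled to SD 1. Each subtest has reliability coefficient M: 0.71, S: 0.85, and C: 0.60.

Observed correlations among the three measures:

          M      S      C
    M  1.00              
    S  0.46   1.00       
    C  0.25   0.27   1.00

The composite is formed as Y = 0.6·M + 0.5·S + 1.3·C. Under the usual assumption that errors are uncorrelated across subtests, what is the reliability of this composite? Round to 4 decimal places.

0.7534

Var(Y) = 0.6² + 0.5² + 1.3² + 2·[0.3·0.46 + 0.78·0.25 + 0.65·0.27] = 2.3 + 1.017 = 3.317.
With uncorrelated errors the cross-covariances are all true-score covariance, so they carry over unchanged; only the diagonal terms shrink to ρᵢσᵢ².
True-score variance = [0.6²·0.71 + 0.5²·0.85 + 1.3²·0.60] + 1.017 = 1.4821 + 1.017 = 2.4991.
Reliability = 2.4991 / 3.317 = 0.7534.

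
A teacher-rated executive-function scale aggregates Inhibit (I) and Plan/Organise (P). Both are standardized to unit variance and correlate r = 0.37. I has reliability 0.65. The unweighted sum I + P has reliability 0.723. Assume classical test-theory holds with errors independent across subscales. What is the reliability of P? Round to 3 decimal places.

0.591

Var(I+P) = 2 + 2·0.37 = 2.740.
True-score variance = ρ_I + ρ_P + 2·0.37, so 0.723 = (0.65 + ρ_P + 0.74) / 2.740.
ρ_P = 0.723·2.740 − 0.65 − 0.74 = 0.591.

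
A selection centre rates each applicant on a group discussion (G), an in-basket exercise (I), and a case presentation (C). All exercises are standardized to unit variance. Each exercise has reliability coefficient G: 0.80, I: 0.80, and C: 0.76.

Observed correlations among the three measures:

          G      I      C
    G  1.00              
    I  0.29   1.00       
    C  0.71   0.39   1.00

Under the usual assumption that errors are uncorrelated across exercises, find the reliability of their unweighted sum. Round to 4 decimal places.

Var(G+I+C) = 3 + 2·[0.29 + 0.71 + 0.39] = 3 + 2.78 = 5.78.
Because errors are independent across components, Cov(Tᵢ,Tⱼ) = Cov(Xᵢ,Xⱼ); the off-diagonal part of the true-score variance is the same as above.
True-score variance = [0.80 + 0.80 + 0.76] + 2.78 = 2.36 + 2.78 = 5.14.
Reliability = 5.14 / 5.78 = 0.8893.

0.8893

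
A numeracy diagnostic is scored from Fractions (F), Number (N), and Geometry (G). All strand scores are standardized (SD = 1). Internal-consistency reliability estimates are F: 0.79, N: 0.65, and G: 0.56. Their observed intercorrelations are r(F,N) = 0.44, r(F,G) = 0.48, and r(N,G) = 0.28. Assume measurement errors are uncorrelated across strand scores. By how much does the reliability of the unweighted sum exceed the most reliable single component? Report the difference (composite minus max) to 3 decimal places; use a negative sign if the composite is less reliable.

Var(sum) = 3 + 2.4 = 5.4; true-score variance = 2 + 2.4 = 4.4; composite reliability = 0.8148.
Max component reliability = 0.7900.
Difference = 0.8148 − 0.7900 = 0.025.

0.025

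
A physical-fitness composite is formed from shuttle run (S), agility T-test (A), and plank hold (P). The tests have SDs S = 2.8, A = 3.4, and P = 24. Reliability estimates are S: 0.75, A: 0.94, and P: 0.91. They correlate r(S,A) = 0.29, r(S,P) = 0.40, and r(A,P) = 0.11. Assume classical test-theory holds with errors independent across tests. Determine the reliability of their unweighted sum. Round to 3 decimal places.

0.919

Var(S+A+P) = 2.8² + 3.4² + 24² + 2·[2.8·3.4·0.29 + 2.8·24·0.40 + 3.4·24·0.11] = 595.4 + 77.2336 = 672.634.
Under uncorrelated errors the observed covariances equal the true-score covariances, so only the own-variance terms attenuate.
True-score variance = [2.8²·0.75 + 3.4²·0.94 + 24²·0.91] + 77.2336 = 540.906 + 77.2336 = 618.14.
Reliability = 618.14 / 672.634 = 0.919.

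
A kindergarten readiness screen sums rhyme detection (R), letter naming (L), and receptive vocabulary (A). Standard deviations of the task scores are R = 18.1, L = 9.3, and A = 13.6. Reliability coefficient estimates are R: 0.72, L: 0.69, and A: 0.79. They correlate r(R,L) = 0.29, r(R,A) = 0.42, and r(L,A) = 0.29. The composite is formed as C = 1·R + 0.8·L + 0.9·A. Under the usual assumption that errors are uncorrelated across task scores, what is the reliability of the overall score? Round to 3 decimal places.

0.835

Var(C) = 18.1² + 0.8²·9.3² + 0.9²·13.6² + 2·[0.8·18.1·9.3·0.29 + 0.9·18.1·13.6·0.42 + 0.72·9.3·13.6·0.29] = 532.781 + 317.02 = 849.801.
Because errors are independent across components, Cov(Tᵢ,Tⱼ) = Cov(Xᵢ,Xⱼ); the off-diagonal part of the true-score variance is the same as above.
True-score variance = [18.1²·0.72 + 0.8²·9.3²·0.69 + 0.9²·13.6²·0.79] + 317.02 = 392.429 + 317.02 = 709.449.
Reliability = 709.449 / 849.801 = 0.835.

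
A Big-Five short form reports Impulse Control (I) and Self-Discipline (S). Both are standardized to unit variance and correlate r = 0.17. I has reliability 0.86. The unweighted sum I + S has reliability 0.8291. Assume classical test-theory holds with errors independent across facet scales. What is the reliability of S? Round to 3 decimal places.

0.740

Var(I+S) = 2 + 2·0.17 = 2.340.
True-score variance = ρ_I + ρ_S + 2·0.17, so 0.8291 = (0.86 + ρ_S + 0.34) / 2.340.
ρ_S = 0.8291·2.340 − 0.86 − 0.34 = 0.740.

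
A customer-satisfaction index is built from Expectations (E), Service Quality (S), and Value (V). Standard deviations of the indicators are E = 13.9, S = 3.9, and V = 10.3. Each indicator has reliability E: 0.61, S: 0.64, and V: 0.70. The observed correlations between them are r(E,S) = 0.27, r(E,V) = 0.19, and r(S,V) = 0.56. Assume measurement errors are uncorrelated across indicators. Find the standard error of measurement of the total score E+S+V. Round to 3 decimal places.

10.614

Var(total) = 314.51 + 128.668 = 443.178.
True-score variance = 201.856 + 128.668 = 330.524, so reliability = 0.7458.
Error variance = 443.178 − 330.524 = 112.655; SEM = √112.655 = 10.614.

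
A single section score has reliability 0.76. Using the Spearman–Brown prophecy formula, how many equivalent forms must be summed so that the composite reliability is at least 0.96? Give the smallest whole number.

8

k ≥ ρ*(1−ρ₁)/(ρ₁(1−ρ*)) = 0.96·0.24 / (0.76·0.04) = 7.579.
Smallest integer k = 8.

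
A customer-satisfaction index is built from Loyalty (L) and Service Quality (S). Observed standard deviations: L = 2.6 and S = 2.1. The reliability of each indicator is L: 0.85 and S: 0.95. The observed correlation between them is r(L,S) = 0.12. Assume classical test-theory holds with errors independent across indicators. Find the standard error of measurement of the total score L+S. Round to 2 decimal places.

Var(total) = 11.17 + 1.3104 = 12.4804.
True-score variance = 9.9355 + 1.3104 = 11.2459, so reliability = 0.9011.
Error variance = 12.4804 − 11.2459 = 1.2345; SEM = √1.2345 = 1.11.

1.11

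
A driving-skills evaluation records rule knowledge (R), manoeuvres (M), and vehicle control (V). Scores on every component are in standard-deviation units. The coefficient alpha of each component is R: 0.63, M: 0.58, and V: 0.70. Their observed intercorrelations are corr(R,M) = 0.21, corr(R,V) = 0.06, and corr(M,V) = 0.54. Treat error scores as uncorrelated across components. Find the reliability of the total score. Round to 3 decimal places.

Var(R+M+V) = 3 + 2·[0.21 + 0.06 + 0.54] = 3 + 1.62 = 4.62.
With uncorrelated errors the cross-covariances are all true-score covariance, so they carry over unchanged; only the diagonal terms shrink to ρᵢσᵢ².
True-score variance = [0.63 + 0.58 + 0.70] + 1.62 = 1.91 + 1.62 = 3.53.
Reliability = 3.53 / 4.62 = 0.764.

0.764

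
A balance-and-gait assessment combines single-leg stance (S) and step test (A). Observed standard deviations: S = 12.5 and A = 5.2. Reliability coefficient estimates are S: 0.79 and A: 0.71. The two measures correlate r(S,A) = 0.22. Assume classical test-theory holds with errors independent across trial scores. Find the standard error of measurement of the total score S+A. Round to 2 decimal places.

Var(total) = 183.29 + 28.6 = 211.89.
True-score variance = 142.636 + 28.6 = 171.236, so reliability = 0.8081.
Error variance = 211.89 − 171.236 = 40.6541; SEM = √40.6541 = 6.38.

6.38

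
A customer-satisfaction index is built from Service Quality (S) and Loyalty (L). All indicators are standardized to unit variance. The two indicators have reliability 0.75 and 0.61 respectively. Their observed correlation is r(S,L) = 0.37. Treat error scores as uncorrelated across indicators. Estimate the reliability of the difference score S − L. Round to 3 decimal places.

0.492

Var(S−L) = 1 + 1 − 2·0.37 = 2 − 0.74 = 1.26.
With uncorrelated errors the cross-covariances are all true-score covariance, so they carry over unchanged; only the diagonal terms shrink to ρᵢσᵢ².
True-score variance = [0.75 + 0.61] − 0.74 = 1.36 − 0.74 = 0.62.
Reliability = 0.62 / 1.26 = 0.492.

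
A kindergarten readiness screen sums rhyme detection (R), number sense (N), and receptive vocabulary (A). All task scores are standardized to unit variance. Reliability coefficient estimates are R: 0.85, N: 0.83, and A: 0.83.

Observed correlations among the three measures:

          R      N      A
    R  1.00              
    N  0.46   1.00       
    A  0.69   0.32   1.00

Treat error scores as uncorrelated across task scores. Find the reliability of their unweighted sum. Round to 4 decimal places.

Var(R+N+A) = 3 + 2·[0.46 + 0.69 + 0.32] = 3 + 2.94 = 5.94.
Because errors are independent across components, Cov(Tᵢ,Tⱼ) = Cov(Xᵢ,Xⱼ); the off-diagonal part of the true-score variance is the same as above.
True-score variance = [0.85 + 0.83 + 0.83] + 2.94 = 2.51 + 2.94 = 5.45.
Reliability = 5.45 / 5.94 = 0.9175.

0.9175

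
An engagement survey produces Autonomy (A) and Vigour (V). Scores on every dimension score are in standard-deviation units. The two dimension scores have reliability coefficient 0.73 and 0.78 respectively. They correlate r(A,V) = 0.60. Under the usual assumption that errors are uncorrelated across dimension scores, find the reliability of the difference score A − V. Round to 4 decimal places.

0.3875

Var(A−V) = 1 + 1 − 2·0.60 = 2 − 1.2 = 0.8.
Under uncorrelated errors the observed covariances equal the true-score covariances, so only the own-variance terms attenuate.
True-score variance = [0.73 + 0.78] − 1.2 = 1.51 − 1.2 = 0.31.
Reliability = 0.31 / 0.8 = 0.3875.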